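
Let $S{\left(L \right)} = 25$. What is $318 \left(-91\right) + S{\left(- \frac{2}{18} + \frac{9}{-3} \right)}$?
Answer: $-28913$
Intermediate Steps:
$318 \left(-91\right) + S{\left(- \frac{2}{18} + \frac{9}{-3} \right)} = 318 \left(-91\right) + 25 = -28938 + 25 = -28913$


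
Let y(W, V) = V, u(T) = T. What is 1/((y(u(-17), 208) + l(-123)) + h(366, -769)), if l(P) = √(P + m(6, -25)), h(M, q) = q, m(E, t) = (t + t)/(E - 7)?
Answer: -561/314794 - I*√73/314794 ≈ -0.0017821 - 2.7142e-5*I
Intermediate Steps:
m(E, t) = 2*t/(-7 + E) (m(E, t) = (2*t)/(-7 + E) = 2*t/(-7 + E))
l(P) = √(50 + P) (l(P) = √(P + 2*(-25)/(-7 + 6)) = √(P + 2*(-25)/(-1)) = √(P + 2*(-25)*(-1)) = √(P + 50) = √(50 + P))
1/((y(u(-17), 208) + l(-123)) + h(366, -769)) = 1/((208 + √(50 - 123)) - 769) = 1/((208 + √(-73)) - 769) = 1/((208 + I*√73) - 769) = 1/(-561 + I*√73)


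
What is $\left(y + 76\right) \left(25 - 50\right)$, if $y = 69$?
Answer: $-3625$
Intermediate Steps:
$\left(y + 76\right) \left(25 - 50\right) = \left(69 + 76\right) \left(25 - 50\right) = 145 \left(25 - 50\right) = 145 \left(-25\right) = -3625$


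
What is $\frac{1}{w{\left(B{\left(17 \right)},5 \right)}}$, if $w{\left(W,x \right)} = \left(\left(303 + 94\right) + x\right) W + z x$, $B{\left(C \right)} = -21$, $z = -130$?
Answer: $- \frac{1}{9092} \approx -0.00010999$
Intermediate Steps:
$w{\left(W,x \right)} = - 130 x + W \left(397 + x\right)$ ($w{\left(W,x \right)} = \left(\left(303 + 94\right) + x\right) W - 130 x = \left(397 + x\right) W - 130 x = W \left(397 + x\right) - 130 x = - 130 x + W \left(397 + x\right)$)
$\frac{1}{w{\left(B{\left(17 \right)},5 \right)}} = \frac{1}{\left(-130\right) 5 + 397 \left(-21\right) - 105} = \frac{1}{-650 - 8337 - 105} = \frac{1}{-9092} = - \frac{1}{9092}$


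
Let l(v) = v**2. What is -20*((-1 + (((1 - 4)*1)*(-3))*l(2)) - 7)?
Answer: -560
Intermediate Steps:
-20*((-1 + (((1 - 4)*1)*(-3))*l(2)) - 7) = -20*((-1 + (((1 - 4)*1)*(-3))*2**2) - 7) = -20*((-1 + (-3*1*(-3))*4) - 7) = -20*((-1 - 3*(-3)*4) - 7) = -20*((-1 + 9*4) - 7) = -20*((-1 + 36) - 7) = -20*(35 - 7) = -20*28 = -560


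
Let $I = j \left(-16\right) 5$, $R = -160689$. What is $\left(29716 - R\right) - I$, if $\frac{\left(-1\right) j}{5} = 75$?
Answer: $160405$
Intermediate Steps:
$j = -375$ ($j = \left(-5\right) 75 = -375$)
$I = 30000$ ($I = \left(-375\right) \left(-16\right) 5 = 6000 \cdot 5 = 30000$)
$\left(29716 - R\right) - I = \left(29716 - -160689\right) - 30000 = \left(29716 + 160689\right) - 30000 = 190405 - 30000 = 160405$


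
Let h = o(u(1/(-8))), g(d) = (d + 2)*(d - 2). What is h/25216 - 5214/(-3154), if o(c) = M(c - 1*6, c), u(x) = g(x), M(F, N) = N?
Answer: 4206837033/2545000448 ≈ 1.6530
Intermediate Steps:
g(d) = (-2 + d)*(2 + d) (g(d) = (2 + d)*(-2 + d) = (-2 + d)*(2 + d))
u(x) = -4 + x²
o(c) = c
h = -255/64 (h = -4 + (1/(-8))² = -4 + (-⅛)² = -4 + 1/64 = -255/64 ≈ -3.9844)
h/25216 - 5214/(-3154) = -255/64/25216 - 5214/(-3154) = -255/64*1/25216 - 5214*(-1/3154) = -255/1613824 + 2607/1577 = 4206837033/2545000448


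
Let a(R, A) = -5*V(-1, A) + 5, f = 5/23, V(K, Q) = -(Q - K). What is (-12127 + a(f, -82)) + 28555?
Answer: 16028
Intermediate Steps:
V(K, Q) = K - Q
f = 5/23 (f = 5*(1/23) = 5/23 ≈ 0.21739)
a(R, A) = 10 + 5*A (a(R, A) = -5*(-1 - A) + 5 = (5 + 5*A) + 5 = 10 + 5*A)
(-12127 + a(f, -82)) + 28555 = (-12127 + (10 + 5*(-82))) + 28555 = (-12127 + (10 - 410)) + 28555 = (-12127 - 400) + 28555 = -12527 + 28555 = 16028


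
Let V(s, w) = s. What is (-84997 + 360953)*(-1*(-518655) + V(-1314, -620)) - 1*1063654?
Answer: 142762289342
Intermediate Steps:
(-84997 + 360953)*(-1*(-518655) + V(-1314, -620)) - 1*1063654 = (-84997 + 360953)*(-1*(-518655) - 1314) - 1*1063654 = 275956*(518655 - 1314) - 1063654 = 275956*517341 - 1063654 = 142763352996 - 1063654 = 142762289342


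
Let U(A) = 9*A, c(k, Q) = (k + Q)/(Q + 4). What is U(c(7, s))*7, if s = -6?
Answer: -63/2 ≈ -31.500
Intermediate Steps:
c(k, Q) = (Q + k)/(4 + Q)
U(c(7, s))*7 = (9*((-6 + 7)/(4 - 6)))*7 = (9*(1/(-2)))*7 = (9*(-½*1))*7 = (9*(-½))*7 = -9/2*7 = -63/2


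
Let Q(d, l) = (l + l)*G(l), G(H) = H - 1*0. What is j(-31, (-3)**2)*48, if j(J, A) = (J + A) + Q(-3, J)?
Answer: 91200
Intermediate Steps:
G(H) = H (G(H) = H + 0 = H)
Q(d, l) = 2*l**2 (Q(d, l) = (l + l)*l = (2*l)*l = 2*l**2)
j(J, A) = A + J + 2*J**2 (j(J, A) = (J + A) + 2*J**2 = (A + J) + 2*J**2 = A + J + 2*J**2)
j(-31, (-3)**2)*48 = ((-3)**2 - 31 + 2*(-31)**2)*48 = (9 - 31 + 2*961)*48 = (9 - 31 + 1922)*48 = 1900*48 = 91200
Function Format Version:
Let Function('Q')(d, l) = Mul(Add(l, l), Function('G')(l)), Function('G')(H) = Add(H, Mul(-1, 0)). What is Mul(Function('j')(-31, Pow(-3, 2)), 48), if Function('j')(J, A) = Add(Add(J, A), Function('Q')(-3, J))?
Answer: 91200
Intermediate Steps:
Function('G')(H) = H (Function('G')(H) = Add(H, 0) = H)
Function('Q')(d, l) = Mul(2, Pow(l, 2)) (Function('Q')(d, l) = Mul(Add(l, l), l) = Mul(Mul(2, l), l) = Mul(2, Pow(l, 2)))
Function('j')(J, A) = Add(A, J, Mul(2, Pow(J, 2))) (Function('j')(J, A) = Add(Add(J, A), Mul(2, Pow(J, 2))) = Add(Add(A, J), Mul(2, Pow(J, 2))) = Add(A, J, Mul(2, Pow(J, 2))))
Mul(Function('j')(-31, Pow(-3, 2)), 48) = Mul(Add(Pow(-3, 2), -31, Mul(2, Pow(-31, 2))), 48) = Mul(Add(9, -31, Mul(2, 961)), 48) = Mul(Add(9, -31, 1922), 48) = Mul(1900, 48) = 91200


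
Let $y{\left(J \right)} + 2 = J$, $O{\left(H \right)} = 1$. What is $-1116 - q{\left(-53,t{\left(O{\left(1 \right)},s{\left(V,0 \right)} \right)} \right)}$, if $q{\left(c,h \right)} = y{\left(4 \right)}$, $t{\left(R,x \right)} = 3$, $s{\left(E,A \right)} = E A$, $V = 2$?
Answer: $-1118$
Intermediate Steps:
$y{\left(J \right)} = -2 + J$
$s{\left(E,A \right)} = A E$
$q{\left(c,h \right)} = 2$ ($q{\left(c,h \right)} = -2 + 4 = 2$)
$-1116 - q{\left(-53,t{\left(O{\left(1 \right)},s{\left(V,0 \right)} \right)} \right)} = -1116 - 2 = -1118$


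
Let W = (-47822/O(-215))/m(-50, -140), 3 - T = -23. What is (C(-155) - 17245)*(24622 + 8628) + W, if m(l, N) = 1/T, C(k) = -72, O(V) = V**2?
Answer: -26615905549622/46225 ≈ -5.7579e+8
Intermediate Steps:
T = 26 (T = 3 - 1*(-23) = 3 + 23 = 26)
m(l, N) = 1/26
W = -1243372/46225 (W = (-47822/((-215)**2))/(1/26) = -47822/46225*26 = -1243372/46225 ≈ -26.898)
(C(-155) - 17245)*(24622 + 8628) + W = (-72 - 17245)*(24622 + 8628) - 1243372/46225 = -17317*33250 - 1243372/46225 = -575790250 - 1243372/46225 = -26615905549622/46225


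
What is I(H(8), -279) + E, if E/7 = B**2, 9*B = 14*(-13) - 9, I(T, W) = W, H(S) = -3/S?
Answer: 232768/81 ≈ 2873.7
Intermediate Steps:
B = -191/9 (B = (14*(-13) - 9)/9 = (-182 - 9)/9 = (1/9)*(-191) = -191/9 ≈ -21.222)
E = 255367/81 (E = 7*(-191/9)**2 = 7*(36481/81) = 255367/81 ≈ 3152.7)
I(H(8), -279) + E = -279 + 255367/81 = 232768/81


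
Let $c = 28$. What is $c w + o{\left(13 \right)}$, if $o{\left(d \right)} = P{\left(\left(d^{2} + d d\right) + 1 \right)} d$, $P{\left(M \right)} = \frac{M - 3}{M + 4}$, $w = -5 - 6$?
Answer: $- \frac{14468}{49} \approx -295.27$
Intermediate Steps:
$w = -11$
$P{\left(M \right)} = \frac{-3 + M}{4 + M}$
$o{\left(d \right)} = \frac{d \left(-2 + 2 d^{2}\right)}{5 + 2 d^{2}}$ ($o{\left(d \right)} = \frac{-3 + \left(\left(d^{2} + d d\right) + 1\right)}{4 + \left(\left(d^{2} + d d\right) + 1\right)} d = \frac{-3 + \left(\left(d^{2} + d^{2}\right) + 1\right)}{4 + \left(\left(d^{2} + d^{2}\right) + 1\right)} d = \frac{-3 + \left(2 d^{2} + 1\right)}{4 + \left(2 d^{2} + 1\right)} d = \frac{-3 + \left(1 + 2 d^{2}\right)}{4 + \left(1 + 2 d^{2}\right)} d = \frac{-2 + 2 d^{2}}{5 + 2 d^{2}} d = \frac{d \left(-2 + 2 d^{2}\right)}{5 + 2 d^{2}}$)
$c w + o{\left(13 \right)} = 28 \left(-11\right) + 2 \cdot 13 \frac{1}{5 + 2 \cdot 13^{2}} \left(-1 + 13^{2}\right) = -308 + 2 \cdot 13 \frac{1}{5 + 2 \cdot 169} \left(-1 + 169\right) = -308 + 2 \cdot 13 \frac{1}{5 + 338} \cdot 168 = -308 + 2 \cdot 13 \cdot \frac{1}{343} \cdot 168 = -308 + \frac{624}{49} = - \frac{14468}{49}$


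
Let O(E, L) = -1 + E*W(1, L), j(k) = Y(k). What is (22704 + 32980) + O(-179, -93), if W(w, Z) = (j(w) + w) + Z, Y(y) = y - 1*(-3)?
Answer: 71435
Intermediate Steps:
Y(y) = 3 + y (Y(y) = y + 3 = 3 + y)
j(k) = 3 + k
W(w, Z) = 3 + Z + 2*w (W(w, Z) = ((3 + w) + w) + Z = (3 + 2*w) + Z = 3 + Z + 2*w)
O(E, L) = -1 + E*(5 + L) (O(E, L) = -1 + E*(3 + L + 2*1) = -1 + E*(3 + L + 2) = -1 + E*(5 + L))
(22704 + 32980) + O(-179, -93) = (22704 + 32980) + (-1 - 179*(5 - 93)) = 55684 + (-1 - 179*(-88)) = 55684 + (-1 + 15752) = 55684 + 15751 = 71435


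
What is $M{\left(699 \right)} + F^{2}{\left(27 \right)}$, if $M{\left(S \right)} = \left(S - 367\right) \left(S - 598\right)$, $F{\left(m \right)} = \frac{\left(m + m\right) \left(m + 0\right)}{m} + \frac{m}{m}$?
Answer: $36557$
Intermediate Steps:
$F{\left(m \right)} = 1 + 2 m$ ($F{\left(m \right)} = \frac{2 m m}{m} + 1 = \frac{2 m^{2}}{m} + 1 = 2 m + 1 = 1 + 2 m$)
$M{\left(S \right)} = \left(-598 + S\right) \left(-367 + S\right)$ ($M{\left(S \right)} = \left(-367 + S\right) \left(-598 + S\right) = \left(-598 + S\right) \left(-367 + S\right)$)
$M{\left(699 \right)} + F^{2}{\left(27 \right)} = \left(219466 + 699^{2} - 674535\right) + \left(1 + 2 \cdot 27\right)^{2} = \left(219466 + 488601 - 674535\right) + \left(1 + 54\right)^{2} = 33532 + 55^{2} = 33532 + 3025 = 36557$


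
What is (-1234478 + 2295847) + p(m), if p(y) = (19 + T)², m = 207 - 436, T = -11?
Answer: 1061433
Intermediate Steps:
m = -229
p(y) = 64 (p(y) = (19 - 11)² = 8² = 64)
(-1234478 + 2295847) + p(m) = (-1234478 + 2295847) + 64 = 1061369 + 64 = 1061433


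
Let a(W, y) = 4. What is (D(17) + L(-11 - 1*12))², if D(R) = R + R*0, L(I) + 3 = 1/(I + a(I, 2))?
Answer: 70225/361 ≈ 194.53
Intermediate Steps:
L(I) = -3 + 1/(4 + I) (L(I) = -3 + 1/(I + 4) = -3 + 1/(4 + I))
D(R) = R (D(R) = R + 0 = R)
(D(17) + L(-11 - 1*12))² = (17 + (-11 - 3*(-11 - 1*12))/(4 + (-11 - 1*12)))² = (17 + (-11 - 3*(-11 - 12))/(4 + (-11 - 12)))² = (17 + (-11 - 3*(-23))/(4 - 23))² = (17 + (-11 + 69)/(-19))² = (17 - 1/19*58)² = (17 - 58/19)² = (265/19)² = 70225/361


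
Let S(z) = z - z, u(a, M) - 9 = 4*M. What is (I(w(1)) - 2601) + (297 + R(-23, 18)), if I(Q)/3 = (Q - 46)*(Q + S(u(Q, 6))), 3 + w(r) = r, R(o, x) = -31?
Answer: -2047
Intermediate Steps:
u(a, M) = 9 + 4*M
w(r) = -3 + r
S(z) = 0
I(Q) = 3*Q*(-46 + Q) (I(Q) = 3*((Q - 46)*(Q + 0)) = 3*((-46 + Q)*Q) = 3*(Q*(-46 + Q)) = 3*Q*(-46 + Q))
(I(w(1)) - 2601) + (297 + R(-23, 18)) = (3*(-3 + 1)*(-46 + (-3 + 1)) - 2601) + (297 - 31) = (3*(-2)*(-46 - 2) - 2601) + 266 = (3*(-2)*(-48) - 2601) + 266 = (288 - 2601) + 266 = -2313 + 266 = -2047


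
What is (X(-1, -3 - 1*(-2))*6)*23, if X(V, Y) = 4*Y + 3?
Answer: -138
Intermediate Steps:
X(V, Y) = 3 + 4*Y
(X(-1, -3 - 1*(-2))*6)*23 = ((3 + 4*(-3 - 1*(-2)))*6)*23 = ((3 + 4*(-3 + 2))*6)*23 = ((3 + 4*(-1))*6)*23 = ((3 - 4)*6)*23 = -1*6*23 = -6*23 = -138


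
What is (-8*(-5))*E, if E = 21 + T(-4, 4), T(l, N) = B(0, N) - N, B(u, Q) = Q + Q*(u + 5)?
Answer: 1640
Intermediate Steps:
B(u, Q) = Q + Q*(5 + u)
T(l, N) = 5*N (T(l, N) = N*(6 + 0) - N = N*6 - N = 6*N - N = 5*N)
E = 41 (E = 21 + 5*4 = 21 + 20 = 41)
(-8*(-5))*E = -8*(-5)*41 = 40*41 = 1640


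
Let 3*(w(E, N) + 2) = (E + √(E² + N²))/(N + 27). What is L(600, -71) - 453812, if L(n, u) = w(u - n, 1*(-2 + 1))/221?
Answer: -7822812083/17238 + √450242/17238 ≈ -4.5381e+5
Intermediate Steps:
w(E, N) = -2 + (E + √(E² + N²))/(3*(27 + N)) (w(E, N) = -2 + ((E + √(E² + N²))/(N + 27))/3 = -2 + ((E + √(E² + N²))/(27 + N))/3 = -2 + (E + √(E² + N²))/(3*(27 + N)))
L(n, u) = -2/221 - n/17238 + u/17238 + √(1 + (u - n)²)/17238 (L(n, u) = ((-162 + (u - n) + √((u - n)² + (1*(-2 + 1))²) - 6*(-2 + 1))/(3*(27 + 1*(-2 + 1))))/221 = ((-162 + (u - n) + √((u - n)² + (1*(-1))²) - 6*(-1))/(3*(27 + 1*(-1))))*(1/221) = ((-162 + (u - n) + √((u - n)² + (-1)²) - 6*(-1))/(3*(27 - 1)))*(1/221) = ((⅓)*(-162 + (u - n) + √((u - n)² + 1) + 6)/26)*(1/221) = ((⅓)*(1/26)*(-162 + (u - n) + √(1 + (u - n)²) + 6))*(1/221) = ((⅓)*(1/26)*(-156 + u + √(1 + (u - n)²) - n))*(1/221) = (-2 - n/78 + u/78 + √(1 + (u - n)²)/78)*(1/221) = -2/221 - n/17238 + u/17238 + √(1 + (u - n)²)/17238)
L(600, -71) - 453812 = (-2/221 - 1/17238*600 + (1/17238)*(-71) + √(1 + (600 - 1*(-71))²)/17238) - 453812 = (-2/221 - 100/2873 - 71/17238 + √(1 + (600 + 71)²)/17238) - 453812 = (-2/221 - 100/2873 - 71/17238 + √(1 + 671²)/17238) - 453812 = (-2/221 - 100/2873 - 71/17238 + √(1 + 450241)/17238) - 453812 = (-2/221 - 100/2873 - 71/17238 + √450242/17238) - 453812 = (-827/17238 + √450242/17238) - 453812 = -7822812083/17238 + √450242/17238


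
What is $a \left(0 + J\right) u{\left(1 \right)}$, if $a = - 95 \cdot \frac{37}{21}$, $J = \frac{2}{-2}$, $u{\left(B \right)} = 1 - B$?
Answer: $0$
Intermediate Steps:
$J = -1$ ($J = 2 \left(- \frac{1}{2}\right) = -1$)
$a = - \frac{3515}{21}$ ($a = - 95 \cdot 37 \cdot \frac{1}{21} = \left(-95\right) \frac{37}{21} = - \frac{3515}{21} \approx -167.38$)
$a \left(0 + J\right) u{\left(1 \right)} = - \frac{3515 \left(0 - 1\right) \left(1 - 1\right)}{21} = - \frac{3515 \left(- (1 - 1)\right)}{21} = - \frac{3515 \left(\left(-1\right) 0\right)}{21} = \left(- \frac{3515}{21}\right) 0 = 0$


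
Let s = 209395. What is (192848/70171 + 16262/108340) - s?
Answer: -795933523906089/3801163070 ≈ -2.0939e+5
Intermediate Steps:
(192848/70171 + 16262/108340) - s = (192848/70171 + 16262/108340) - 1*209395 = (192848*(1/70171) + 16262*(1/108340)) - 209395 = (192848/70171 + 8131/54170) - 209395 = 11017136561/3801163070 - 209395 = -795933523906089/3801163070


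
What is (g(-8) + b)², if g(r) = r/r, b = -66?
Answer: 4225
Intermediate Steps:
g(r) = 1
(g(-8) + b)² = (1 - 66)² = (-65)² = 4225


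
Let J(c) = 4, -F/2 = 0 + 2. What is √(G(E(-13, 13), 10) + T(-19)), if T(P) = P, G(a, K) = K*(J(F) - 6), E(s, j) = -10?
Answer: I*√39 ≈ 6.245*I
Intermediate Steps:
F = -4 (F = -2*(0 + 2) = -2*2 = -4)
G(a, K) = -2*K (G(a, K) = K*(4 - 6) = K*(-2) = -2*K)
√(G(E(-13, 13), 10) + T(-19)) = √(-2*10 - 19) = √(-20 - 19) = √(-39) = I*√39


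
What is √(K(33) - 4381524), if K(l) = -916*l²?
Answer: 18*I*√16602 ≈ 2319.3*I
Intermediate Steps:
√(K(33) - 4381524) = √(-916*33² - 4381524) = √(-916*1089 - 4381524) = √(-997524 - 4381524) = √(-5379048) = 18*I*√16602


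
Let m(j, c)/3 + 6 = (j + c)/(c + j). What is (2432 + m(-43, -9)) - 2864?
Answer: -447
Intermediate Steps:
m(j, c) = -15 (m(j, c) = -18 + 3*((j + c)/(c + j)) = -18 + 3*((c + j)/(c + j)) = -18 + 3*1 = -18 + 3 = -15)
(2432 + m(-43, -9)) - 2864 = (2432 - 15) - 2864 = 2417 - 2864 = -447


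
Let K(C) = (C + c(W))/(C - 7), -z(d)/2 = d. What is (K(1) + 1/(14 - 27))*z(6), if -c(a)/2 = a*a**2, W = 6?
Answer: -11194/13 ≈ -861.08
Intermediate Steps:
z(d) = -2*d
c(a) = -2*a**3 (c(a) = -2*a*a**2 = -2*a**3)
K(C) = (-432 + C)/(-7 + C) (K(C) = (C - 2*6**3)/(C - 7) = (C - 2*216)/(-7 + C) = (C - 432)/(-7 + C) = (-432 + C)/(-7 + C))
(K(1) + 1/(14 - 27))*z(6) = ((-432 + 1)/(-7 + 1) + 1/(14 - 27))*(-2*6) = (-431/(-6) + 1/(-13))*(-12) = (-1/6*(-431) - 1/13)*(-12) = (431/6 - 1/13)*(-12) = (5597/78)*(-12) = -11194/13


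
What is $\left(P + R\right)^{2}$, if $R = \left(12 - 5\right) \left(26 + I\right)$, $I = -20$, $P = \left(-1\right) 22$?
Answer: $400$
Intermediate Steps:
$P = -22$
$R = 42$ ($R = \left(12 - 5\right) \left(26 - 20\right) = 7 \cdot 6 = 42$)
$\left(P + R\right)^{2} = \left(-22 + 42\right)^{2} = 20^{2} = 400$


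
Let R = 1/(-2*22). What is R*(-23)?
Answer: 23/44 ≈ 0.52273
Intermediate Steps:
R = -1/44 (R = 1/(-44) = -1/44 ≈ -0.022727)
R*(-23) = -1/44*(-23) = 23/44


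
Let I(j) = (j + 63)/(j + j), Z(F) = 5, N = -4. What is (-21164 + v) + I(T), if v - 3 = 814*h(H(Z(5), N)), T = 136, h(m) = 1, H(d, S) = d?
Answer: -5534185/272 ≈ -20346.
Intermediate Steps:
I(j) = (63 + j)/(2*j) (I(j) = (63 + j)/((2*j)) = (63 + j)*(1/(2*j)) = (63 + j)/(2*j))
v = 817 (v = 3 + 814*1 = 3 + 814 = 817)
(-21164 + v) + I(T) = (-21164 + 817) + (½)*(63 + 136)/136 = -20347 + (½)*(1/136)*199 = -20347 + 199/272 = -5534185/272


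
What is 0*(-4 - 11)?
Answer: 0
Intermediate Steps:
0*(-4 - 11) = 0*(-15) = 0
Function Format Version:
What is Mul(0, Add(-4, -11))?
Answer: 0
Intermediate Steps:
Mul(0, Add(-4, -11)) = Mul(0, -15) = 0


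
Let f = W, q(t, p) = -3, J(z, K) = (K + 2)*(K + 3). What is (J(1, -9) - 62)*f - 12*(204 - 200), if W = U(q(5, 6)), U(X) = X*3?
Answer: 132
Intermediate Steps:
J(z, K) = (2 + K)*(3 + K)
U(X) = 3*X
W = -9 (W = 3*(-3) = -9)
f = -9
(J(1, -9) - 62)*f - 12*(204 - 200) = ((6 + (-9)² + 5*(-9)) - 62)*(-9) - 12*(204 - 200) = ((6 + 81 - 45) - 62)*(-9) - 12*4 = (42 - 62)*(-9) - 1*48 = -20*(-9) - 48 = 180 - 48 = 132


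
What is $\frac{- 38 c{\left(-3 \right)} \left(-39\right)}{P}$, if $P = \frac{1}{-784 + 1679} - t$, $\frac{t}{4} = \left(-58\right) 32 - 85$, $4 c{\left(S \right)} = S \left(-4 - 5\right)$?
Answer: $\frac{17906265}{13897562} \approx 1.2884$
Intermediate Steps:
$c{\left(S \right)} = - \frac{9 S}{4}$ ($c{\left(S \right)} = \frac{S \left(-4 - 5\right)}{4} = \frac{S \left(-9\right)}{4} = \frac{\left(-9\right) S}{4} = - \frac{9 S}{4}$)
$t = -7764$ ($t = 4 \left(\left(-58\right) 32 - 85\right) = 4 \left(-1856 - 85\right) = 4 \left(-1941\right) = -7764$)
$P = \frac{6948781}{895}$ ($P = \frac{1}{-784 + 1679} - -7764 = \frac{1}{895} + 7764 = \frac{6948781}{895} \approx 7764.0$)
$\frac{- 38 c{\left(-3 \right)} \left(-39\right)}{P} = \frac{- 38 \left(\left(- \frac{9}{4}\right) \left(-3\right)\right) \left(-39\right)}{\frac{6948781}{895}} = \left(-38\right) \frac{27}{4} \left(-39\right) \frac{895}{6948781} = \left(- \frac{513}{2}\right) \left(-39\right) \frac{895}{6948781} = \frac{20007}{2} \cdot \frac{895}{6948781} = \frac{17906265}{13897562}$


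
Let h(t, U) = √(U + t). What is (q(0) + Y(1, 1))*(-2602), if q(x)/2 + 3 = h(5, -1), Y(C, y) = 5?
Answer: -7806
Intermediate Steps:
q(x) = -2 (q(x) = -6 + 2*√(-1 + 5) = -6 + 2*√4 = -6 + 2*2 = -6 + 4 = -2)
(q(0) + Y(1, 1))*(-2602) = (-2 + 5)*(-2602) = 3*(-2602) = -7806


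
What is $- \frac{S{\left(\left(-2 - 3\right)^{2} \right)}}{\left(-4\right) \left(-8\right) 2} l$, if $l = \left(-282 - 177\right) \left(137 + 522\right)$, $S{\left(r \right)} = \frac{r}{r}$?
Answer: $\frac{302481}{64} \approx 4726.3$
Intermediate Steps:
$S{\left(r \right)} = 1$
$l = -302481$ ($l = \left(-459\right) 659 = -302481$)
$- \frac{S{\left(\left(-2 - 3\right)^{2} \right)}}{\left(-4\right) \left(-8\right) 2} l = - 1 \frac{1}{\left(-4\right) \left(-8\right) 2} \left(-302481\right) = - 1 \frac{1}{32 \cdot 2} \left(-302481\right) = - 1 \cdot \frac{1}{64} \left(-302481\right) = - \frac{-302481}{64} = \left(-1\right) \left(- \frac{302481}{64}\right) = \frac{302481}{64}$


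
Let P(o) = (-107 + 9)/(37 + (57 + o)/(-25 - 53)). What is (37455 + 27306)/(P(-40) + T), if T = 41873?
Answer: 185799309/120125993 ≈ 1.5467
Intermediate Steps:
P(o) = -98/(943/26 - o/78) (P(o) = -98/(37 + (57 + o)/(-78)) = -98/(37 + (57 + o)*(-1/78)) = -98/(37 + (-19/26 - o/78)) = -98/(943/26 - o/78))
(37455 + 27306)/(P(-40) + T) = (37455 + 27306)/(7644/(-2829 - 40) + 41873) = 64761/(7644/(-2869) + 41873) = 64761/(7644*(-1/2869) + 41873) = 64761/(-7644/2869 + 41873) = 64761/(120125993/2869) = 64761*(2869/120125993) = 185799309/120125993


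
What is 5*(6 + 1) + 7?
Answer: 42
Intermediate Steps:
5*(6 + 1) + 7 = 5*7 + 7 = 35 + 7 = 42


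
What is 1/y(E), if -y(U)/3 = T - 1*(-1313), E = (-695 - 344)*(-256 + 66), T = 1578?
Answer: -1/8673 ≈ -0.00011530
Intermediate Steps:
E = 197410 (E = -1039*(-190) = 197410)
y(U) = -8673 (y(U) = -3*(1578 - 1*(-1313)) = -3*(1578 + 1313) = -3*2891 = -8673)
1/y(E) = 1/(-8673) = -1/8673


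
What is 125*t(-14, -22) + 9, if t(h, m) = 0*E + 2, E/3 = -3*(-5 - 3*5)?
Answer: 259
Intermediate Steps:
E = 180 (E = 3*(-3*(-5 - 3*5)) = 3*(-3*(-5 - 15)) = 3*(-3*(-20)) = 3*60 = 180)
t(h, m) = 2 (t(h, m) = 0*180 + 2 = 0 + 2 = 2)
125*t(-14, -22) + 9 = 125*2 + 9 = 250 + 9 = 259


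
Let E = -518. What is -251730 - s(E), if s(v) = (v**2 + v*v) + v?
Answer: -787860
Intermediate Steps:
s(v) = v + 2*v**2 (s(v) = (v**2 + v**2) + v = 2*v**2 + v = v + 2*v**2)
-251730 - s(E) = -251730 - (-518)*(1 + 2*(-518)) = -251730 - (-518)*(1 - 1036) = -251730 - (-518)*(-1035) = -251730 - 1*536130 = -251730 - 536130 = -787860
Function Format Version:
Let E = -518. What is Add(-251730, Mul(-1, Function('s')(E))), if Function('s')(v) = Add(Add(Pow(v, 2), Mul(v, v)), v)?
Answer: -787860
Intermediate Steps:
Function('s')(v) = Add(v, Mul(2, Pow(v, 2))) (Function('s')(v) = Add(Add(Pow(v, 2), Pow(v, 2)), v) = Add(Mul(2, Pow(v, 2)), v) = Add(v, Mul(2, Pow(v, 2))))
Add(-251730, Mul(-1, Function('s')(E))) = Add(-251730, Mul(-1, Mul(-518, Add(1, Mul(2, -518))))) = Add(-251730, Mul(-1, Mul(-518, Add(1, -1036)))) = Add(-251730, Mul(-1, Mul(-518, -1035))) = Add(-251730, Mul(-1, 536130)) = Add(-251730, -536130) = -787860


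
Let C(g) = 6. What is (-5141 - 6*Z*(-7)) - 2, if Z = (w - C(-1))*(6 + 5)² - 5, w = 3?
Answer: -20599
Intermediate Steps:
Z = -368 (Z = (3 - 1*6)*(6 + 5)² - 5 = (3 - 6)*11² - 5 = -3*121 - 5 = -363 - 5 = -368)
(-5141 - 6*Z*(-7)) - 2 = (-5141 - 6*(-368)*(-7)) - 2 = (-5141 + 2208*(-7)) - 2 = (-5141 - 15456) - 2 = -20597 - 2 = -20599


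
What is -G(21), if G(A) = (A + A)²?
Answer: -1764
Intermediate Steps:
G(A) = 4*A² (G(A) = (2*A)² = 4*A²)
-G(21) = -4*21² = -4*441 = -1*1764 = -1764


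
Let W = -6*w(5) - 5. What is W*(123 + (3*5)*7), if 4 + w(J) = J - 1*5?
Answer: 4332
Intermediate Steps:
w(J) = -9 + J (w(J) = -4 + (J - 1*5) = -4 + (J - 5) = -4 + (-5 + J) = -9 + J)
W = 19 (W = -6*(-9 + 5) - 5 = -6*(-4) - 5 = 24 - 5 = 19)
W*(123 + (3*5)*7) = 19*(123 + (3*5)*7) = 19*(123 + 15*7) = 19*(123 + 105) = 19*228 = 4332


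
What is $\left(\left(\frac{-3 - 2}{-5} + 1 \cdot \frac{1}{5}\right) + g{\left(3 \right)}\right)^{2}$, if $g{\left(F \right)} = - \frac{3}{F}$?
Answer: $\frac{1}{25} \approx 0.04$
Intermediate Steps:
$\left(\left(\frac{-3 - 2}{-5} + 1 \cdot \frac{1}{5}\right) + g{\left(3 \right)}\right)^{2} = \left(\left(\frac{-3 - 2}{-5} + 1 \cdot \frac{1}{5}\right) - \frac{3}{3}\right)^{2} = \left(\left(\left(-3 - 2\right) \left(- \frac{1}{5}\right) + 1 \cdot \frac{1}{5}\right) - 1\right)^{2} = \left(\left(\left(-5\right) \left(- \frac{1}{5}\right) + \frac{1}{5}\right) - 1\right)^{2} = \left(\left(1 + \frac{1}{5}\right) - 1\right)^{2} = \left(\frac{6}{5} - 1\right)^{2} = \left(\frac{1}{5}\right)^{2} = \frac{1}{25}$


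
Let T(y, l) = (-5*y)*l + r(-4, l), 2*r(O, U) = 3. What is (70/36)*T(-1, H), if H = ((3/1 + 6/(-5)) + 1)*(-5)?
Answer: -4795/36 ≈ -133.19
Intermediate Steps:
r(O, U) = 3/2 (r(O, U) = (1/2)*3 = 3/2)
H = -14 (H = ((3*1 + 6*(-1/5)) + 1)*(-5) = ((3 - 6/5) + 1)*(-5) = (9/5 + 1)*(-5) = (14/5)*(-5) = -14)
T(y, l) = 3/2 - 5*l*y (T(y, l) = (-5*y)*l + 3/2 = -5*l*y + 3/2 = 3/2 - 5*l*y)
(70/36)*T(-1, H) = (70/36)*(3/2 - 5*(-14)*(-1)) = (70*(1/36))*(3/2 - 70) = (35/18)*(-137/2) = -4795/36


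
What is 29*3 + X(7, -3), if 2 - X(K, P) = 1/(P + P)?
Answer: 535/6 ≈ 89.167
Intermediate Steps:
X(K, P) = 2 - 1/(2*P) (X(K, P) = 2 - 1/(P + P) = 2 - 1/(2*P))
29*3 + X(7, -3) = 29*3 + (2 - ½/(-3)) = 87 + (2 - ½*(-⅓)) = 87 + (2 + ⅙) = 87 + 13/6 = 535/6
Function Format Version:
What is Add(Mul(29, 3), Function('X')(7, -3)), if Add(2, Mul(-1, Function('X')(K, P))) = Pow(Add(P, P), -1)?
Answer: Rational(535, 6) ≈ 89.167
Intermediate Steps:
Function('X')(K, P) = Add(2, Mul(Rational(-1, 2), Pow(P, -1))) (Function('X')(K, P) = Add(2, Mul(-1, Pow(Add(P, P), -1))) = Add(2, Mul(-1, Pow(Mul(2, P), -1))) = Add(2, Mul(-1, Mul(Rational(1, 2), Pow(P, -1)))) = Add(2, Mul(Rational(-1, 2), Pow(P, -1))))
Add(Mul(29, 3), Function('X')(7, -3)) = Add(Mul(29, 3), Add(2, Mul(Rational(-1, 2), Pow(-3, -1)))) = Add(87, Add(2, Mul(Rational(-1, 2), Rational(-1, 3)))) = Add(87, Add(2, Rational(1, 6))) = Add(87, Rational(13, 6)) = Rational(535, 6)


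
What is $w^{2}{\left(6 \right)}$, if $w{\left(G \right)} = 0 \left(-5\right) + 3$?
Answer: $9$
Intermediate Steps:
$w{\left(G \right)} = 3$ ($w{\left(G \right)} = 0 + 3 = 3$)
$w^{2}{\left(6 \right)} = 3^{2} = 9$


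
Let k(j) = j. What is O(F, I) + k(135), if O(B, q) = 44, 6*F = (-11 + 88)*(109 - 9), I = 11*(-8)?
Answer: 179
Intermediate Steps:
I = -88
F = 3850/3 (F = ((-11 + 88)*(109 - 9))/6 = (77*100)/6 = (⅙)*7700 = 3850/3 ≈ 1283.3)
O(F, I) + k(135) = 44 + 135 = 179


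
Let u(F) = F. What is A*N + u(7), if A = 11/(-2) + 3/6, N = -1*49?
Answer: 252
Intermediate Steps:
N = -49
A = -5 (A = 11*(-½) + 3*(⅙) = -11/2 + ½ = -5)
A*N + u(7) = -5*(-49) + 7 = 245 + 7 = 252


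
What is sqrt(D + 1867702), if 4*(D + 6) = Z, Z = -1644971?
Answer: sqrt(5825813)/2 ≈ 1206.8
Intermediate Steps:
D = -1644995/4 (D = -6 + (1/4)*(-1644971) = -6 - 1644971/4 = -1644995/4 ≈ -4.1125e+5)
sqrt(D + 1867702) = sqrt(-1644995/4 + 1867702) = sqrt(5825813/4) = sqrt(5825813)/2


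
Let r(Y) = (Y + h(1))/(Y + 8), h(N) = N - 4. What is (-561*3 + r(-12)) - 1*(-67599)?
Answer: 263679/4 ≈ 65920.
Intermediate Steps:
h(N) = -4 + N
r(Y) = (-3 + Y)/(8 + Y) (r(Y) = (Y + (-4 + 1))/(Y + 8) = (Y - 3)/(8 + Y) = (-3 + Y)/(8 + Y))
(-561*3 + r(-12)) - 1*(-67599) = (-561*3 + (-3 - 12)/(8 - 12)) - 1*(-67599) = (-187*9 - 15/(-4)) + 67599 = (-1683 - ¼*(-15)) + 67599 = (-1683 + 15/4) + 67599 = -6717/4 + 67599 = 263679/4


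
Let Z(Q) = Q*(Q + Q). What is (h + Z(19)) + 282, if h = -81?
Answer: 923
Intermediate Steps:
Z(Q) = 2*Q² (Z(Q) = Q*(2*Q) = 2*Q²)
(h + Z(19)) + 282 = (-81 + 2*19²) + 282 = (-81 + 2*361) + 282 = (-81 + 722) + 282 = 641 + 282 = 923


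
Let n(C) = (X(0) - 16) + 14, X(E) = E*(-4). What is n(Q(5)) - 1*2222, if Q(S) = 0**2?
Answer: -2224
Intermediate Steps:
X(E) = -4*E
Q(S) = 0
n(C) = -2 (n(C) = (-4*0 - 16) + 14 = (0 - 16) + 14 = -16 + 14 = -2)
n(Q(5)) - 1*2222 = -2 - 1*2222 = -2 - 2222 = -2224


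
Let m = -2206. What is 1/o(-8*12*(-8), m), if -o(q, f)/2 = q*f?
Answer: 1/3388416 ≈ 2.9512e-7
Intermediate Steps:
o(q, f) = -2*f*q (o(q, f) = -2*q*f = -2*f*q)
1/o(-8*12*(-8), m) = 1/(-2*(-2206)*-8*12*(-8)) = 1/(-2*(-2206)*(-96*(-8))) = 1/(-2*(-2206)*768) = 1/3388416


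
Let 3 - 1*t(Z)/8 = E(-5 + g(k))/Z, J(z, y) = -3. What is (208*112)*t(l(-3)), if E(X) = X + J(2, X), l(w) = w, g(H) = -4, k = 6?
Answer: -186368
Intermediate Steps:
E(X) = -3 + X (E(X) = X - 3 = -3 + X)
t(Z) = 24 + 96/Z (t(Z) = 24 - 8*(-3 + (-5 - 4))/Z = 24 - 8*(-3 - 9)/Z = 24 - (-96)/Z = 24 + 96/Z)
(208*112)*t(l(-3)) = (208*112)*(24 + 96/(-3)) = 23296*(24 + 96*(-1/3)) = 23296*(24 - 32) = 23296*(-8) = -186368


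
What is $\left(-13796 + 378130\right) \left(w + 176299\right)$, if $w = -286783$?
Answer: $-40253077656$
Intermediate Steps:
$\left(-13796 + 378130\right) \left(w + 176299\right) = \left(-13796 + 378130\right) \left(-286783 + 176299\right) = 364334 \left(-110484\right) = -40253077656$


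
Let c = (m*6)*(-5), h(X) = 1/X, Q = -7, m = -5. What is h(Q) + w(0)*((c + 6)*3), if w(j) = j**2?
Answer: -1/7 ≈ -0.14286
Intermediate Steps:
c = 150 (c = -5*6*(-5) = -30*(-5) = 150)
h(Q) + w(0)*((c + 6)*3) = 1/(-7) + 0**2*((150 + 6)*3) = -1/7 + 0*(156*3) = -1/7 + 0*468 = -1/7 + 0 = -1/7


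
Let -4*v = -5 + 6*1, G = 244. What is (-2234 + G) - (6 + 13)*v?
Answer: -7941/4 ≈ -1985.3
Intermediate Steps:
v = -¼ (v = -(-5 + 6*1)/4 = -(-5 + 6)/4 = -¼*1 = -¼ ≈ -0.25000)
(-2234 + G) - (6 + 13)*v = (-2234 + 244) - (6 + 13)*(-1)/4 = -1990 - 19*(-1)/4 = -1990 - 1*(-19/4) = -1990 + 19/4 = -7941/4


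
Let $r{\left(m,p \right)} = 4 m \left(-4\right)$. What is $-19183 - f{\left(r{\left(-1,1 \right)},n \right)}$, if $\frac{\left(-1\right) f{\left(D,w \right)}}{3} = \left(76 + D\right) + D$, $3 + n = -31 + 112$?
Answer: $-18859$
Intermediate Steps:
$r{\left(m,p \right)} = - 16 m$
$n = 78$ ($n = -3 + \left(-31 + 112\right) = -3 + 81 = 78$)
$f{\left(D,w \right)} = -228 - 6 D$ ($f{\left(D,w \right)} = - 3 \left(\left(76 + D\right) + D\right) = - 3 \left(76 + 2 D\right) = -228 - 6 D$)
$-19183 - f{\left(r{\left(-1,1 \right)},n \right)} = -19183 - \left(-228 - 6 \left(\left(-16\right) \left(-1\right)\right)\right) = -19183 - \left(-228 - 96\right) = -19183 - -324 = -19183 + 324 = -18859$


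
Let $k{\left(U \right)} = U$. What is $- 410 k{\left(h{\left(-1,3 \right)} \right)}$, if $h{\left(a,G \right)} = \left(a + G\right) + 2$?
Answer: $-1640$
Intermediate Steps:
$h{\left(a,G \right)} = 2 + G + a$ ($h{\left(a,G \right)} = \left(G + a\right) + 2 = 2 + G + a$)
$- 410 k{\left(h{\left(-1,3 \right)} \right)} = - 410 \left(2 + 3 - 1\right) = \left(-410\right) 4 = -1640$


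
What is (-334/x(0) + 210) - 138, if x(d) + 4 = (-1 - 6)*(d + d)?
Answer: 311/2 ≈ 155.50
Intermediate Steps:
x(d) = -4 - 14*d (x(d) = -4 + (-1 - 6)*(d + d) = -4 - 14*d)
(-334/x(0) + 210) - 138 = (-334/(-4 - 14*0) + 210) - 138 = (-334/(-4 + 0) + 210) - 138 = (-334/(-4) + 210) - 138 = (-334*(-¼) + 210) - 138 = (167/2 + 210) - 138 = 587/2 - 138 = 311/2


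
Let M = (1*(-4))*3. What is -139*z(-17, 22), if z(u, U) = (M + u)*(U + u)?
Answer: 20155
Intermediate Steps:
M = -12 (M = -4*3 = -12)
z(u, U) = (-12 + u)*(U + u)
-139*z(-17, 22) = -139*((-17)² - 12*22 - 12*(-17) + 22*(-17)) = -139*(289 - 264 + 204 - 374) = -139*(-145) = 20155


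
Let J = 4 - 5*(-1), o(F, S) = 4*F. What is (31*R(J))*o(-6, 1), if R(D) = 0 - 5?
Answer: 3720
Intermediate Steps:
J = 9 (J = 4 + 5 = 9)
R(D) = -5
(31*R(J))*o(-6, 1) = (31*(-5))*(4*(-6)) = -155*(-24) = 3720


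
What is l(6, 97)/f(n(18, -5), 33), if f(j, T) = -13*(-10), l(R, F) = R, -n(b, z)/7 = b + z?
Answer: 3/65 ≈ 0.046154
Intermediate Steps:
n(b, z) = -7*b - 7*z (n(b, z) = -7*(b + z) = -7*b - 7*z)
f(j, T) = 130
l(6, 97)/f(n(18, -5), 33) = 6/130 = 6*(1/130) = 3/65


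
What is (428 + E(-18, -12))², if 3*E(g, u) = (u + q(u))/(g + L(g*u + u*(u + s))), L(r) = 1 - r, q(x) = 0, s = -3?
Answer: 31246925824/170569 ≈ 1.8319e+5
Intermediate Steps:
E(g, u) = u/(3*(1 + g - g*u - u*(-3 + u))) (E(g, u) = ((u + 0)/(g + (1 - (g*u + u*(u - 3)))))/3 = (u/(g + (1 - (g*u + u*(-3 + u)))))/3 = (u/(g + (1 + (-g*u - u*(-3 + u)))))/3 = (u/(g + (1 - g*u - u*(-3 + u))))/3 = (u/(1 + g - g*u - u*(-3 + u)))/3 = u/(3*(1 + g - g*u - u*(-3 + u))))
(428 + E(-18, -12))² = (428 + (⅓)*(-12)/(1 - 18 - 1*(-12)*(-3 - 18 - 12)))² = (428 + (⅓)*(-12)/(1 - 18 - 1*(-12)*(-33)))² = (428 + (⅓)*(-12)/(1 - 18 - 396))² = (428 + (⅓)*(-12)/(-413))² = (428 + (⅓)*(-12)*(-1/413))² = (428 + 4/413)² = (176768/413)² = 31246925824/170569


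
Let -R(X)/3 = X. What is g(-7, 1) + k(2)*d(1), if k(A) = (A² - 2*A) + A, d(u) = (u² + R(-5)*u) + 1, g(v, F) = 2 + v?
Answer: 29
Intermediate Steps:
R(X) = -3*X
d(u) = 1 + u² + 15*u (d(u) = (u² + (-3*(-5))*u) + 1 = (u² + 15*u) + 1 = 1 + u² + 15*u)
k(A) = A² - A
g(-7, 1) + k(2)*d(1) = (2 - 7) + (2*(-1 + 2))*(1 + 1² + 15*1) = -5 + (2*1)*(1 + 1 + 15) = -5 + 2*17 = -5 + 34 = 29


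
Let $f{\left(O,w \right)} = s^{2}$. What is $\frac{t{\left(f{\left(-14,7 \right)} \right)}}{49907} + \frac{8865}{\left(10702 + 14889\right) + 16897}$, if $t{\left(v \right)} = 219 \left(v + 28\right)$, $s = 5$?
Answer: $\frac{935583771}{2120448616} \approx 0.44122$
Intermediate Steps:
$f{\left(O,w \right)} = 25$ ($f{\left(O,w \right)} = 5^{2} = 25$)
$t{\left(v \right)} = 6132 + 219 v$ ($t{\left(v \right)} = 219 \left(28 + v\right) = 6132 + 219 v$)
$\frac{t{\left(f{\left(-14,7 \right)} \right)}}{49907} + \frac{8865}{\left(10702 + 14889\right) + 16897} = \frac{6132 + 219 \cdot 25}{49907} + \frac{8865}{\left(10702 + 14889\right) + 16897} = \left(6132 + 5475\right) \frac{1}{49907} + \frac{8865}{25591 + 16897} = 11607 \cdot \frac{1}{49907} + \frac{8865}{42488} = \frac{11607}{49907} + 8865 \cdot \frac{1}{42488} = \frac{11607}{49907} + \frac{8865}{42488} = \frac{935583771}{2120448616}$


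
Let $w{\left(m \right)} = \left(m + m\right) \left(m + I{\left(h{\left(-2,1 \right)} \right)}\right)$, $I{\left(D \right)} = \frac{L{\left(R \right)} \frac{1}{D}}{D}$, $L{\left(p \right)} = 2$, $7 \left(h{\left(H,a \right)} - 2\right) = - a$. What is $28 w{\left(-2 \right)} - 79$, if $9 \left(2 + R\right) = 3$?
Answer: $\frac{13529}{169} \approx 80.053$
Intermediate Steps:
$R = - \frac{5}{3}$ ($R = -2 + \frac{1}{9} \cdot 3 = -2 + \frac{1}{3} = - \frac{5}{3} \approx -1.6667$)
$h{\left(H,a \right)} = 2 - \frac{a}{7}$ ($h{\left(H,a \right)} = 2 + \frac{\left(-1\right) a}{7} = 2 - \frac{a}{7}$)
$I{\left(D \right)} = \frac{2}{D^{2}}$ ($I{\left(D \right)} = \frac{2 \frac{1}{D}}{D} = \frac{2}{D^{2}}$)
$w{\left(m \right)} = 2 m \left(\frac{98}{169} + m\right)$ ($w{\left(m \right)} = \left(m + m\right) \left(m + \frac{2}{\left(2 - \frac{1}{7}\right)^{2}}\right) = 2 m \left(m + \frac{2}{\left(2 - \frac{1}{7}\right)^{2}}\right) = 2 m \left(m + \frac{2}{\frac{169}{49}}\right) = 2 m \left(m + 2 \cdot \frac{49}{169}\right) = 2 m \left(m + \frac{98}{169}\right) = 2 m \left(\frac{98}{169} + m\right)$)
$28 w{\left(-2 \right)} - 79 = 28 \cdot \frac{2}{169} \left(-2\right) \left(98 + 169 \left(-2\right)\right) - 79 = 28 \cdot \frac{2}{169} \left(-2\right) \left(98 - 338\right) - 79 = 28 \cdot \frac{2}{169} \left(-2\right) \left(-240\right) - 79 = 28 \cdot \frac{960}{169} - 79 = \frac{26880}{169} - 79 = \frac{13529}{169}$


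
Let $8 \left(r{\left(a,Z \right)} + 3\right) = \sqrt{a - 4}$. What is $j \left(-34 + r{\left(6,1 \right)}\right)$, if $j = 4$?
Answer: $-148 + \frac{\sqrt{2}}{2} \approx -147.29$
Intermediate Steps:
$r{\left(a,Z \right)} = -3 + \frac{\sqrt{-4 + a}}{8}$ ($r{\left(a,Z \right)} = -3 + \frac{\sqrt{a - 4}}{8} = -3 + \frac{\sqrt{-4 + a}}{8}$)
$j \left(-34 + r{\left(6,1 \right)}\right) = 4 \left(-34 - \left(3 - \frac{\sqrt{-4 + 6}}{8}\right)\right) = 4 \left(-34 - \left(3 - \frac{\sqrt{2}}{8}\right)\right) = 4 \left(-37 + \frac{\sqrt{2}}{8}\right) = -148 + \frac{\sqrt{2}}{2}$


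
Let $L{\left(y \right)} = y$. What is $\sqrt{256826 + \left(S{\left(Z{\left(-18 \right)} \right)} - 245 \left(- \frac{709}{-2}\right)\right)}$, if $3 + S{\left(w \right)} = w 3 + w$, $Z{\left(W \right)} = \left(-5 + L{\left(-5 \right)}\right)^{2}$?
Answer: $\frac{\sqrt{681482}}{2} \approx 412.76$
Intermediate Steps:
$Z{\left(W \right)} = 100$ ($Z{\left(W \right)} = \left(-5 - 5\right)^{2} = \left(-10\right)^{2} = 100$)
$S{\left(w \right)} = -3 + 4 w$ ($S{\left(w \right)} = -3 + \left(w 3 + w\right) = -3 + \left(3 w + w\right) = -3 + 4 w$)
$\sqrt{256826 + \left(S{\left(Z{\left(-18 \right)} \right)} - 245 \left(- \frac{709}{-2}\right)\right)} = \sqrt{256826 + \left(\left(-3 + 4 \cdot 100\right) - 245 \left(- \frac{709}{-2}\right)\right)} = \sqrt{256826 + \left(\left(-3 + 400\right) - 245 \left(\left(-709\right) \left(- \frac{1}{2}\right)\right)\right)} = \sqrt{256826 + \left(397 - 245 \cdot \frac{709}{2}\right)} = \sqrt{256826 + \left(397 - \frac{173705}{2}\right)} = \sqrt{256826 - \frac{172911}{2}} = \sqrt{\frac{340741}{2}} = \frac{\sqrt{681482}}{2}$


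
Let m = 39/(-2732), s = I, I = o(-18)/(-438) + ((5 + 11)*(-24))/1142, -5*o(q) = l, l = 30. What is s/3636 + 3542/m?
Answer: -488867132999009/1970272044 ≈ -2.4812e+5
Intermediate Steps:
o(q) = -6 (o(q) = -⅕*30 = -6)
I = -13445/41683 (I = -6/(-438) + ((5 + 11)*(-24))/1142 = -6*(-1/438) + (16*(-24))*(1/1142) = 1/73 - 384*1/1142 = 1/73 - 192/571 = -13445/41683 ≈ -0.32255)
s = -13445/41683 ≈ -0.32255
m = -39/2732 (m = 39*(-1/2732) = -39/2732 ≈ -0.014275)
s/3636 + 3542/m = -13445/41683/3636 + 3542/(-39/2732) = -13445/41683*1/3636 + 3542*(-2732/39) = -13445/151559388 - 9676744/39 = -488867132999009/1970272044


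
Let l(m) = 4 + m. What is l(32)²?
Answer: 1296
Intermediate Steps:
l(32)² = (4 + 32)² = 36² = 1296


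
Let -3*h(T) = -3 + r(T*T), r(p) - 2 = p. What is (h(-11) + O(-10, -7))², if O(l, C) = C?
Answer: 2209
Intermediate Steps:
r(p) = 2 + p
h(T) = ⅓ - T²/3 (h(T) = -(-3 + (2 + T*T))/3 = -(-3 + (2 + T²))/3 = -(-1 + T²)/3 = ⅓ - T²/3)
(h(-11) + O(-10, -7))² = ((⅓ - ⅓*(-11)²) - 7)² = ((⅓ - ⅓*121) - 7)² = ((⅓ - 121/3) - 7)² = (-40 - 7)² = (-47)² = 2209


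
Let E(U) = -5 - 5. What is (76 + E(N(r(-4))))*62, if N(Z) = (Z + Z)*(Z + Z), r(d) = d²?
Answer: 4092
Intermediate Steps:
N(Z) = 4*Z² (N(Z) = (2*Z)*(2*Z) = 4*Z²)
E(U) = -10
(76 + E(N(r(-4))))*62 = (76 - 10)*62 = 66*62 = 4092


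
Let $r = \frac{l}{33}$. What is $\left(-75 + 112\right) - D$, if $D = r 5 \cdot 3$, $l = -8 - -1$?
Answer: $\frac{442}{11} \approx 40.182$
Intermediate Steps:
$l = -7$ ($l = -8 + 1 = -7$)
$r = - \frac{7}{33} \approx -0.21212$
$D = - \frac{35}{11}$ ($D = - \frac{7 \cdot 5 \cdot 3}{33} = \left(- \frac{7}{33}\right) 15 = - \frac{35}{11} \approx -3.1818$)
$\left(-75 + 112\right) - D = \left(-75 + 112\right) - - \frac{35}{11} = 37 + \frac{35}{11} = \frac{442}{11}$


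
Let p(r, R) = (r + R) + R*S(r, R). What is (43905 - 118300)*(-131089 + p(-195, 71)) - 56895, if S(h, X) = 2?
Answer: 9750970150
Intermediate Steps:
p(r, R) = r + 3*R (p(r, R) = (r + R) + R*2 = (R + r) + 2*R = r + 3*R)
(43905 - 118300)*(-131089 + p(-195, 71)) - 56895 = (43905 - 118300)*(-131089 + (-195 + 3*71)) - 56895 = -74395*(-131089 + (-195 + 213)) - 56895 = -74395*(-131089 + 18) - 56895 = -74395*(-131071) - 56895 = 9751027045 - 56895 = 9750970150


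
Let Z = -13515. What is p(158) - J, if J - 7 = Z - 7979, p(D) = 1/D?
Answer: 3394947/158 ≈ 21487.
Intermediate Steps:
J = -21487 (J = 7 + (-13515 - 7979) = 7 - 21494 = -21487)
p(158) - J = 1/158 - 1*(-21487) = 1/158 + 21487 = 3394947/158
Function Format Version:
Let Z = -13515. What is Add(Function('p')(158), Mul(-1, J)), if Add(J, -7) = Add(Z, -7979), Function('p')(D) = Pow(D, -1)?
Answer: Rational(3394947, 158) ≈ 21487.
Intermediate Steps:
J = -21487 (J = Add(7, Add(-13515, -7979)) = Add(7, -21494) = -21487)
Add(Function('p')(158), Mul(-1, J)) = Add(Pow(158, -1), Mul(-1, -21487)) = Add(Rational(1, 158), 21487) = Rational(3394947, 158)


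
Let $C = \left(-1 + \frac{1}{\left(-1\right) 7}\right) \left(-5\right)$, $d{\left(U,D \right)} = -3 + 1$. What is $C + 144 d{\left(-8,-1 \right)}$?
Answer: $- \frac{1976}{7} \approx -282.29$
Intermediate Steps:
$d{\left(U,D \right)} = -2$
$C = \frac{40}{7}$ ($C = \left(-1 + \frac{1}{-7}\right) \left(-5\right) = \left(-1 - \frac{1}{7}\right) \left(-5\right) = \left(- \frac{8}{7}\right) \left(-5\right) = \frac{40}{7} \approx 5.7143$)
$C + 144 d{\left(-8,-1 \right)} = \frac{40}{7} + 144 \left(-2\right) = \frac{40}{7} - 288 = - \frac{1976}{7}$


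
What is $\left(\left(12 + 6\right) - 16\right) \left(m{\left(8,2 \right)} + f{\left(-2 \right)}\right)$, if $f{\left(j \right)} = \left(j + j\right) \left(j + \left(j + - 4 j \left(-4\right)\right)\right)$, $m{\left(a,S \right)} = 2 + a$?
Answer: $308$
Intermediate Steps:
$f{\left(j \right)} = 36 j^{2}$ ($f{\left(j \right)} = 2 j \left(j + \left(j + 16 j\right)\right) = 2 j \left(j + 17 j\right) = 2 j 18 j = 36 j^{2}$)
$\left(\left(12 + 6\right) - 16\right) \left(m{\left(8,2 \right)} + f{\left(-2 \right)}\right) = \left(\left(12 + 6\right) - 16\right) \left(\left(2 + 8\right) + 36 \left(-2\right)^{2}\right) = \left(18 - 16\right) \left(10 + 36 \cdot 4\right) = 2 \left(10 + 144\right) = 2 \cdot 154 = 308$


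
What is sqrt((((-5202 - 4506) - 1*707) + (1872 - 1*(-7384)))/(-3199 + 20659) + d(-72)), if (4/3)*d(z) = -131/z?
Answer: sqrt(175893010)/11640 ≈ 1.1394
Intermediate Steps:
d(z) = -393/(4*z) (d(z) = 3*(-131/z)/4 = -393/(4*z))
sqrt((((-5202 - 4506) - 1*707) + (1872 - 1*(-7384)))/(-3199 + 20659) + d(-72)) = sqrt((((-5202 - 4506) - 1*707) + (1872 - 1*(-7384)))/(-3199 + 20659) - 393/4/(-72)) = sqrt(((-9708 - 707) + (1872 + 7384))/17460 - 393/4*(-1/72)) = sqrt((-10415 + 9256)*(1/17460) + 131/96) = sqrt(-1159*1/17460 + 131/96) = sqrt(-1159/17460 + 131/96) = sqrt(181333/139680) = sqrt(175893010)/11640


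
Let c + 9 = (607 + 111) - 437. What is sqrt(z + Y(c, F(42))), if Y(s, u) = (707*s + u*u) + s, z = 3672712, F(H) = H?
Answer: 2*sqrt(966763) ≈ 1966.5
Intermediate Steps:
c = 272 (c = -9 + ((607 + 111) - 437) = -9 + (718 - 437) = -9 + 281 = 272)
Y(s, u) = u**2 + 708*s (Y(s, u) = (707*s + u**2) + s = (u**2 + 707*s) + s = u**2 + 708*s)
sqrt(z + Y(c, F(42))) = sqrt(3672712 + (42**2 + 708*272)) = sqrt(3672712 + (1764 + 192576)) = sqrt(3672712 + 194340) = sqrt(3867052) = 2*sqrt(966763)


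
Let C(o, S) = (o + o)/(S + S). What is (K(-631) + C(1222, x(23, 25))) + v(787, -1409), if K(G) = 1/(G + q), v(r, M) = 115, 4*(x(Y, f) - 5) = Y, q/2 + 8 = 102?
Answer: 4355976/19049 ≈ 228.67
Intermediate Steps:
q = 188 (q = -16 + 2*102 = -16 + 204 = 188)
x(Y, f) = 5 + Y/4
C(o, S) = o/S (C(o, S) = (2*o)/((2*S)) = (2*o)*(1/(2*S)) = o/S)
K(G) = 1/(188 + G) (K(G) = 1/(G + 188) = 1/(188 + G))
(K(-631) + C(1222, x(23, 25))) + v(787, -1409) = (1/(188 - 631) + 1222/(5 + (¼)*23)) + 115 = (1/(-443) + 1222/(5 + 23/4)) + 115 = (-1/443 + 1222/(43/4)) + 115 = (-1/443 + 1222*(4/43)) + 115 = (-1/443 + 4888/43) + 115 = 2165341/19049 + 115 = 4355976/19049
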